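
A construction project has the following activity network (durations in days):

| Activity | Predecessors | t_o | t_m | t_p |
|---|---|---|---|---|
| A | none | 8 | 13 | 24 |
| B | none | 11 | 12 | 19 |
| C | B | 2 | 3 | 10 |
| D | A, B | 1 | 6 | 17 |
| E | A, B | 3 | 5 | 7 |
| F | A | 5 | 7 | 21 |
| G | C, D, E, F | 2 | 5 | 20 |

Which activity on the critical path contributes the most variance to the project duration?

G

te_A = (8 + 4·13 + 24)/6 = 84/6 = 14; σ²_A = ((24−8)/6)² = 7.111
te_B = (11 + 4·12 + 19)/6 = 78/6 = 13; σ²_B = ((19−11)/6)² = 1.778
te_C = (2 + 4·3 + 10)/6 = 24/6 = 4; σ²_C = ((10−2)/6)² = 1.778
te_D = (1 + 4·6 + 17)/6 = 42/6 = 7; σ²_D = ((17−1)/6)² = 7.111
te_E = (3 + 4·5 + 7)/6 = 30/6 = 5; σ²_E = ((7−3)/6)² = 0.444
te_F = (5 + 4·7 + 21)/6 = 54/6 = 9; σ²_F = ((21−5)/6)² = 7.111
te_G = (2 + 4·5 + 20)/6 = 42/6 = 7; σ²_G = ((20−2)/6)² = 9.000

Forward pass:
ES_A = 0; EF_A = 14
ES_B = 0; EF_B = 13
ES_C = 13; EF_C = 13+4 = 17
ES_D = max(EF_A=14, EF_B=13) = 14; EF_D = 14+7 = 21
ES_E = max(EF_A=14, EF_B=13) = 14; EF_E = 14+5 = 19
ES_F = 14; EF_F = 14+9 = 23
ES_G = max(EF_C=17, EF_D=21, EF_E=19, EF_F=23) = 23; EF_G = 23+7 = 30
Expected project duration μ = 30 days. Critical path: A → F → G.

Variances on critical path: σ²_A=7.111, σ²_F=7.111, σ²_G=9.000.
Largest is σ²_G = 9.000.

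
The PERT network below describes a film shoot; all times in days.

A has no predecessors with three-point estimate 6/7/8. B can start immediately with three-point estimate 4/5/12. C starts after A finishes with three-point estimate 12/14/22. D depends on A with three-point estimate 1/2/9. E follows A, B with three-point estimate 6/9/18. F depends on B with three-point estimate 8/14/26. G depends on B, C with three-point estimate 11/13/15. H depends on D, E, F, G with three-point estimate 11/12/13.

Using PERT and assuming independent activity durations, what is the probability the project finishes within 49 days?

te_A = (6 + 4·7 + 8)/6 = 42/6 = 7; σ²_A = ((8−6)/6)² = 0.111
te_B = (4 + 4·5 + 12)/6 = 36/6 = 6; σ²_B = ((12−4)/6)² = 1.778
te_C = (12 + 4·14 + 22)/6 = 90/6 = 15; σ²_C = ((22−12)/6)² = 2.778
te_D = (1 + 4·2 + 9)/6 = 18/6 = 3; σ²_D = ((9−1)/6)² = 1.778
te_E = (6 + 4·9 + 18)/6 = 60/6 = 10; σ²_E = ((18−6)/6)² = 4.000
te_F = (8 + 4·14 + 26)/6 = 90/6 = 15; σ²_F = ((26−8)/6)² = 9.000
te_G = (11 + 4·13 + 15)/6 = 78/6 = 13; σ²_G = ((15−11)/6)² = 0.444
te_H = (11 + 4·12 + 13)/6 = 72/6 = 12; σ²_H = ((13−11)/6)² = 0.111

Forward pass:
ES_A = 0; EF_A = 7
ES_B = 0; EF_B = 6
ES_C = 7; EF_C = 7+15 = 22
ES_D = 7; EF_D = 7+3 = 10
ES_E = max(EF_A=7, EF_B=6) = 7; EF_E = 7+10 = 17
ES_F = 6; EF_F = 6+15 = 21
ES_G = max(EF_B=6, EF_C=22) = 22; EF_G = 22+13 = 35
ES_H = max(EF_D=10, EF_E=17, EF_F=21, EF_G=35) = 35; EF_H = 35+12 = 47
Expected project duration μ = 47 days. Critical path: A → C → G → H.

Variance along critical path = 0.111 + 2.778 + 0.444 + 0.111 = 3.444; σ = √3.444 = 1.856 days.
Z = (49 − 47) / 1.856 = 1.078
P(T ≤ 49) = Φ(1.078) ≈ 0.859

0.859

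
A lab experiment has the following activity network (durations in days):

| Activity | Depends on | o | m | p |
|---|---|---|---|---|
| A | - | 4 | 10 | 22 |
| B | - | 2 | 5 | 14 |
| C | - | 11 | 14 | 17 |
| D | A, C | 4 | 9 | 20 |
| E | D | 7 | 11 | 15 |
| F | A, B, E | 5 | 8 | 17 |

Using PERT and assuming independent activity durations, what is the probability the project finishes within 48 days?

0.858

te_A = (4 + 4·10 + 22)/6 = 66/6 = 11; σ²_A = ((22−4)/6)² = 9.000
te_B = (2 + 4·5 + 14)/6 = 36/6 = 6; σ²_B = ((14−2)/6)² = 4.000
te_C = (11 + 4·14 + 17)/6 = 84/6 = 14; σ²_C = ((17−11)/6)² = 1.000
te_D = (4 + 4·9 + 20)/6 = 60/6 = 10; σ²_D = ((20−4)/6)² = 7.111
te_E = (7 + 4·11 + 15)/6 = 66/6 = 11; σ²_E = ((15−7)/6)² = 1.778
te_F = (5 + 4·8 + 17)/6 = 54/6 = 9; σ²_F = ((17−5)/6)² = 4.000

Forward pass:
ES_A = 0; EF_A = 11
ES_B = 0; EF_B = 6
ES_C = 0; EF_C = 14
ES_D = max(EF_A=11, EF_C=14) = 14; EF_D = 14+10 = 24
ES_E = 24; EF_E = 24+11 = 35
ES_F = max(EF_A=11, EF_B=6, EF_E=35) = 35; EF_F = 35+9 = 44
Expected project duration μ = 44 days. Critical path: C → D → E → F.

Variance along critical path = 1.000 + 7.111 + 1.778 + 4.000 = 13.889; σ = √13.889 = 3.727 days.
Z = (48 − 44) / 3.727 = 1.073
P(T ≤ 48) = Φ(1.073) ≈ 0.858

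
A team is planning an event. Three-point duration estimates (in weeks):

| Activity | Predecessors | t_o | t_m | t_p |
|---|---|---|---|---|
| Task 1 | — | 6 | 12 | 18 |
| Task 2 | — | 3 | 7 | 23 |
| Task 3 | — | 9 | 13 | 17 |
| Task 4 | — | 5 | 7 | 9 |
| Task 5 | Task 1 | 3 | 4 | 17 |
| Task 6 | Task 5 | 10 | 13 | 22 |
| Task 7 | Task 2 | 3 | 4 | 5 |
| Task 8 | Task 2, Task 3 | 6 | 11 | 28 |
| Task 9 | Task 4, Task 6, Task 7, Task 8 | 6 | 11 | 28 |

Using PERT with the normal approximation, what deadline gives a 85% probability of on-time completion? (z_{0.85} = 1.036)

50.4 weeks

te_Task 1 = (6 + 4·12 + 18)/6 = 72/6 = 12; σ²_Task 1 = ((18−6)/6)² = 4.000
te_Task 2 = (3 + 4·7 + 23)/6 = 54/6 = 9; σ²_Task 2 = ((23−3)/6)² = 11.111
te_Task 3 = (9 + 4·13 + 17)/6 = 78/6 = 13; σ²_Task 3 = ((17−9)/6)² = 1.778
te_Task 4 = (5 + 4·7 + 9)/6 = 42/6 = 7; σ²_Task 4 = ((9−5)/6)² = 0.444
te_Task 5 = (3 + 4·4 + 17)/6 = 36/6 = 6; σ²_Task 5 = ((17−3)/6)² = 5.444
te_Task 6 = (10 + 4·13 + 22)/6 = 84/6 = 14; σ²_Task 6 = ((22−10)/6)² = 4.000
te_Task 7 = (3 + 4·4 + 5)/6 = 24/6 = 4; σ²_Task 7 = ((5−3)/6)² = 0.111
te_Task 8 = (6 + 4·11 + 28)/6 = 78/6 = 13; σ²_Task 8 = ((28−6)/6)² = 13.444
te_Task 9 = (6 + 4·11 + 28)/6 = 78/6 = 13; σ²_Task 9 = ((28−6)/6)² = 13.444

Forward pass:
ES_Task 1 = 0; EF_Task 1 = 12
ES_Task 2 = 0; EF_Task 2 = 9
ES_Task 3 = 0; EF_Task 3 = 13
ES_Task 4 = 0; EF_Task 4 = 7
ES_Task 5 = 12; EF_Task 5 = 12+6 = 18
ES_Task 6 = 18; EF_Task 6 = 18+14 = 32
ES_Task 7 = 9; EF_Task 7 = 9+4 = 13
ES_Task 8 = max(EF_Task 2=9, EF_Task 3=13) = 13; EF_Task 8 = 13+13 = 26
ES_Task 9 = max(EF_Task 4=7, EF_Task 6=32, EF_Task 7=13, EF_Task 8=26) = 32; EF_Task 9 = 32+13 = 45
Expected project duration μ = 45 weeks. Critical path: Task 1 → Task 5 → Task 6 → Task 9.

Variance along critical path = 4.000 + 5.444 + 4.000 + 13.444 = 26.889; σ = 5.185 weeks.
D = μ + z·σ = 45 + 1.036·5.185 = 50.4 weeks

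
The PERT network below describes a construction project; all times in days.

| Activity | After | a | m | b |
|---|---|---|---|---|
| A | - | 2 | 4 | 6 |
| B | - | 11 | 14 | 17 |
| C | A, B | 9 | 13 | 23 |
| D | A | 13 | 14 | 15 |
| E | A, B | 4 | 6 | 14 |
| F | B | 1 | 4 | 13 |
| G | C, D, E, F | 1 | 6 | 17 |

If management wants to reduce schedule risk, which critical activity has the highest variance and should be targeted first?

te_A = (2 + 4·4 + 6)/6 = 24/6 = 4; σ²_A = ((6−2)/6)² = 0.444
te_B = (11 + 4·14 + 17)/6 = 84/6 = 14; σ²_B = ((17−11)/6)² = 1.000
te_C = (9 + 4·13 + 23)/6 = 84/6 = 14; σ²_C = ((23−9)/6)² = 5.444
te_D = (13 + 4·14 + 15)/6 = 84/6 = 14; σ²_D = ((15−13)/6)² = 0.111
te_E = (4 + 4·6 + 14)/6 = 42/6 = 7; σ²_E = ((14−4)/6)² = 2.778
te_F = (1 + 4·4 + 13)/6 = 30/6 = 5; σ²_F = ((13−1)/6)² = 4.000
te_G = (1 + 4·6 + 17)/6 = 42/6 = 7; σ²_G = ((17−1)/6)² = 7.111

Forward pass:
ES_A = 0; EF_A = 4
ES_B = 0; EF_B = 14
ES_C = max(EF_A=4, EF_B=14) = 14; EF_C = 14+14 = 28
ES_D = 4; EF_D = 4+14 = 18
ES_E = max(EF_A=4, EF_B=14) = 14; EF_E = 14+7 = 21
ES_F = 14; EF_F = 14+5 = 19
ES_G = max(EF_C=28, EF_D=18, EF_E=21, EF_F=19) = 28; EF_G = 28+7 = 35
Expected project duration μ = 35 days. Critical path: B → C → G.

Variances on critical path: σ²_B=1.000, σ²_C=5.444, σ²_G=7.111.
Largest is σ²_G = 7.111.

G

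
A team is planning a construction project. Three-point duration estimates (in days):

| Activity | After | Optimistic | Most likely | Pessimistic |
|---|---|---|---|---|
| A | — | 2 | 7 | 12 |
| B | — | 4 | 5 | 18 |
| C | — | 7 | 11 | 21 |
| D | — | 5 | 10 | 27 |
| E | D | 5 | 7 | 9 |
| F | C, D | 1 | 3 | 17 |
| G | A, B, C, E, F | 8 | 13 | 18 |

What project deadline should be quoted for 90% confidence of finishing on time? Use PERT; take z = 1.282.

te_A = (2 + 4·7 + 12)/6 = 42/6 = 7; σ²_A = ((12−2)/6)² = 2.778
te_B = (4 + 4·5 + 18)/6 = 42/6 = 7; σ²_B = ((18−4)/6)² = 5.444
te_C = (7 + 4·11 + 21)/6 = 72/6 = 12; σ²_C = ((21−7)/6)² = 5.444
te_D = (5 + 4·10 + 27)/6 = 72/6 = 12; σ²_D = ((27−5)/6)² = 13.444
te_E = (5 + 4·7 + 9)/6 = 42/6 = 7; σ²_E = ((9−5)/6)² = 0.444
te_F = (1 + 4·3 + 17)/6 = 30/6 = 5; σ²_F = ((17−1)/6)² = 7.111
te_G = (8 + 4·13 + 18)/6 = 78/6 = 13; σ²_G = ((18−8)/6)² = 2.778

Forward pass:
ES_A = 0; EF_A = 7
ES_B = 0; EF_B = 7
ES_C = 0; EF_C = 12
ES_D = 0; EF_D = 12
ES_E = 12; EF_E = 12+7 = 19
ES_F = max(EF_C=12, EF_D=12) = 12; EF_F = 12+5 = 17
ES_G = max(EF_A=7, EF_B=7, EF_C=12, EF_E=19, EF_F=17) = 19; EF_G = 19+13 = 32
Expected project duration μ = 32 days. Critical path: D → E → G.

Variance along critical path = 13.444 + 0.444 + 2.778 = 16.667; σ = 4.082 days.
D = μ + z·σ = 32 + 1.282·4.082 = 37.2 days

37.2 days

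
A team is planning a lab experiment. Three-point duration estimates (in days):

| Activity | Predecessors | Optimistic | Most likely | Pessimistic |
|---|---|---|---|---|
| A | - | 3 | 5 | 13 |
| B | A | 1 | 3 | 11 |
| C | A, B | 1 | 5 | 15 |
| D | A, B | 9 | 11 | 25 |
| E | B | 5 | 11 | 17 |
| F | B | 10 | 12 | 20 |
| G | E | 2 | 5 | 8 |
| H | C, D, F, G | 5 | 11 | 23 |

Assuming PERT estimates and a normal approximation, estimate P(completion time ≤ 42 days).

te_A = (3 + 4·5 + 13)/6 = 36/6 = 6; σ²_A = ((13−3)/6)² = 2.778
te_B = (1 + 4·3 + 11)/6 = 24/6 = 4; σ²_B = ((11−1)/6)² = 2.778
te_C = (1 + 4·5 + 15)/6 = 36/6 = 6; σ²_C = ((15−1)/6)² = 5.444
te_D = (9 + 4·11 + 25)/6 = 78/6 = 13; σ²_D = ((25−9)/6)² = 7.111
te_E = (5 + 4·11 + 17)/6 = 66/6 = 11; σ²_E = ((17−5)/6)² = 4.000
te_F = (10 + 4·12 + 20)/6 = 78/6 = 13; σ²_F = ((20−10)/6)² = 2.778
te_G = (2 + 4·5 + 8)/6 = 30/6 = 5; σ²_G = ((8−2)/6)² = 1.000
te_H = (5 + 4·11 + 23)/6 = 72/6 = 12; σ²_H = ((23−5)/6)² = 9.000

Forward pass:
ES_A = 0; EF_A = 6
ES_B = 6; EF_B = 6+4 = 10
ES_C = max(EF_A=6, EF_B=10) = 10; EF_C = 10+6 = 16
ES_D = max(EF_A=6, EF_B=10) = 10; EF_D = 10+13 = 23
ES_E = 10; EF_E = 10+11 = 21
ES_F = 10; EF_F = 10+13 = 23
ES_G = 21; EF_G = 21+5 = 26
ES_H = max(EF_C=16, EF_D=23, EF_F=23, EF_G=26) = 26; EF_H = 26+12 = 38
Expected project duration μ = 38 days. Critical path: A → B → E → G → H.

Variance along critical path = 2.778 + 2.778 + 4.000 + 1.000 + 9.000 = 19.556; σ = √19.556 = 4.422 days.
Z = (42 − 38) / 4.422 = 0.905
P(T ≤ 42) = Φ(0.905) ≈ 0.817

0.817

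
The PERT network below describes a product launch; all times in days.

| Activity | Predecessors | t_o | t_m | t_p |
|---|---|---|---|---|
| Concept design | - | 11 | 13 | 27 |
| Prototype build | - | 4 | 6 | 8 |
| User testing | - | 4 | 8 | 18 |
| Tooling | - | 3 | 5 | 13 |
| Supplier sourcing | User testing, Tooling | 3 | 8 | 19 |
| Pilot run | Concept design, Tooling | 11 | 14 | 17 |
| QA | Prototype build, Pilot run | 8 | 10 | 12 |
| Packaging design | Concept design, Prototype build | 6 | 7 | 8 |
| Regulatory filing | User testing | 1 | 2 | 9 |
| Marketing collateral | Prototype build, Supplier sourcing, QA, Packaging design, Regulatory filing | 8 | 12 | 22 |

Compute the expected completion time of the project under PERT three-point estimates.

te_Concept design = (11 + 4·13 + 27)/6 = 90/6 = 15
te_Prototype build = (4 + 4·6 + 8)/6 = 36/6 = 6
te_User testing = (4 + 4·8 + 18)/6 = 54/6 = 9
te_Tooling = (3 + 4·5 + 13)/6 = 36/6 = 6
te_Supplier sourcing = (3 + 4·8 + 19)/6 = 54/6 = 9
te_Pilot run = (11 + 4·14 + 17)/6 = 84/6 = 14
te_QA = (8 + 4·10 + 12)/6 = 60/6 = 10
te_Packaging design = (6 + 4·7 + 8)/6 = 42/6 = 7
te_Regulatory filing = (1 + 4·2 + 9)/6 = 18/6 = 3
te_Marketing collateral = (8 + 4·12 + 22)/6 = 78/6 = 13

Forward pass:
ES_Concept design = 0; EF_Concept design = 15
ES_Prototype build = 0; EF_Prototype build = 6
ES_User testing = 0; EF_User testing = 9
ES_Tooling = 0; EF_Tooling = 6
ES_Supplier sourcing = max(EF_User testing=9, EF_Tooling=6) = 9; EF_Supplier sourcing = 9+9 = 18
ES_Pilot run = max(EF_Concept design=15, EF_Tooling=6) = 15; EF_Pilot run = 15+14 = 29
ES_QA = max(EF_Prototype build=6, EF_Pilot run=29) = 29; EF_QA = 29+10 = 39
ES_Packaging design = max(EF_Concept design=15, EF_Prototype build=6) = 15; EF_Packaging design = 15+7 = 22
ES_Regulatory filing = 9; EF_Regulatory filing = 9+3 = 12
ES_Marketing collateral = max(EF_Prototype build=6, EF_Supplier sourcing=18, EF_QA=39, EF_Packaging design=22, EF_Regulatory filing=12) = 39; EF_Marketing collateral = 39+13 = 52
Expected project duration μ = 52 days. Critical path: Concept design → Pilot run → QA → Marketing collateral.

52 days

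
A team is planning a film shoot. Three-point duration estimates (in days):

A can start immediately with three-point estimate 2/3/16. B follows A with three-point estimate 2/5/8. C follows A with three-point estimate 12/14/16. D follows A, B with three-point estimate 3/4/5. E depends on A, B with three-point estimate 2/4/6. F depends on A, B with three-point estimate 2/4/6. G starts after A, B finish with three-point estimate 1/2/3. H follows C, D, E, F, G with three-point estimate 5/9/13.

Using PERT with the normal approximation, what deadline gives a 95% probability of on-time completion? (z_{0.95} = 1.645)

te_A = (2 + 4·3 + 16)/6 = 30/6 = 5; σ²_A = ((16−2)/6)² = 5.444
te_B = (2 + 4·5 + 8)/6 = 30/6 = 5; σ²_B = ((8−2)/6)² = 1.000
te_C = (12 + 4·14 + 16)/6 = 84/6 = 14; σ²_C = ((16−12)/6)² = 0.444
te_D = (3 + 4·4 + 5)/6 = 24/6 = 4; σ²_D = ((5−3)/6)² = 0.111
te_E = (2 + 4·4 + 6)/6 = 24/6 = 4; σ²_E = ((6−2)/6)² = 0.444
te_F = (2 + 4·4 + 6)/6 = 24/6 = 4; σ²_F = ((6−2)/6)² = 0.444
te_G = (1 + 4·2 + 3)/6 = 12/6 = 2; σ²_G = ((3−1)/6)² = 0.111
te_H = (5 + 4·9 + 13)/6 = 54/6 = 9; σ²_H = ((13−5)/6)² = 1.778

Forward pass:
ES_A = 0; EF_A = 5
ES_B = 5; EF_B = 5+5 = 10
ES_C = 5; EF_C = 5+14 = 19
ES_D = max(EF_A=5, EF_B=10) = 10; EF_D = 10+4 = 14
ES_E = max(EF_A=5, EF_B=10) = 10; EF_E = 10+4 = 14
ES_F = max(EF_A=5, EF_B=10) = 10; EF_F = 10+4 = 14
ES_G = max(EF_A=5, EF_B=10) = 10; EF_G = 10+2 = 12
ES_H = max(EF_C=19, EF_D=14, EF_E=14, EF_F=14, EF_G=12) = 19; EF_H = 19+9 = 28
Expected project duration μ = 28 days. Critical path: A → C → H.

Variance along critical path = 5.444 + 0.444 + 1.778 = 7.667; σ = 2.769 days.
D = μ + z·σ = 28 + 1.645·2.769 = 32.6 days

32.6 days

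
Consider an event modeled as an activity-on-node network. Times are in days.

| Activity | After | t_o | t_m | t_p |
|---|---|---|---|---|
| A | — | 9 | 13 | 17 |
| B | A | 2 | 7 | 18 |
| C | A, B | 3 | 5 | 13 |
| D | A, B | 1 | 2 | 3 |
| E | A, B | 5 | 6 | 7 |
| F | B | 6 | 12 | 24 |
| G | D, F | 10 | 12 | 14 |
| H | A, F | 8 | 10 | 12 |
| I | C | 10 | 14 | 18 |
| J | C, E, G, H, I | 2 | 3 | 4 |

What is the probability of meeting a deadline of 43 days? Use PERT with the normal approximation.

0.081

te_A = (9 + 4·13 + 17)/6 = 78/6 = 13; σ²_A = ((17−9)/6)² = 1.778
te_B = (2 + 4·7 + 18)/6 = 48/6 = 8; σ²_B = ((18−2)/6)² = 7.111
te_C = (3 + 4·5 + 13)/6 = 36/6 = 6; σ²_C = ((13−3)/6)² = 2.778
te_D = (1 + 4·2 + 3)/6 = 12/6 = 2; σ²_D = ((3−1)/6)² = 0.111
te_E = (5 + 4·6 + 7)/6 = 36/6 = 6; σ²_E = ((7−5)/6)² = 0.111
te_F = (6 + 4·12 + 24)/6 = 78/6 = 13; σ²_F = ((24−6)/6)² = 9.000
te_G = (10 + 4·12 + 14)/6 = 72/6 = 12; σ²_G = ((14−10)/6)² = 0.444
te_H = (8 + 4·10 + 12)/6 = 60/6 = 10; σ²_H = ((12−8)/6)² = 0.444
te_I = (10 + 4·14 + 18)/6 = 84/6 = 14; σ²_I = ((18−10)/6)² = 1.778
te_J = (2 + 4·3 + 4)/6 = 18/6 = 3; σ²_J = ((4−2)/6)² = 0.111

Forward pass:
ES_A = 0; EF_A = 13
ES_B = 13; EF_B = 13+8 = 21
ES_C = max(EF_A=13, EF_B=21) = 21; EF_C = 21+6 = 27
ES_D = max(EF_A=13, EF_B=21) = 21; EF_D = 21+2 = 23
ES_E = max(EF_A=13, EF_B=21) = 21; EF_E = 21+6 = 27
ES_F = 21; EF_F = 21+13 = 34
ES_G = max(EF_D=23, EF_F=34) = 34; EF_G = 34+12 = 46
ES_H = max(EF_A=13, EF_F=34) = 34; EF_H = 34+10 = 44
ES_I = 27; EF_I = 27+14 = 41
ES_J = max(EF_C=27, EF_E=27, EF_G=46, EF_H=44, EF_I=41) = 46; EF_J = 46+3 = 49
Expected project duration μ = 49 days. Critical path: A → B → F → G → J.

Variance along critical path = 1.778 + 7.111 + 9.000 + 0.444 + 0.111 = 18.444; σ = √18.444 = 4.295 days.
Z = (43 − 49) / 4.295 = -1.397
P(T ≤ 43) = Φ(-1.397) ≈ 0.081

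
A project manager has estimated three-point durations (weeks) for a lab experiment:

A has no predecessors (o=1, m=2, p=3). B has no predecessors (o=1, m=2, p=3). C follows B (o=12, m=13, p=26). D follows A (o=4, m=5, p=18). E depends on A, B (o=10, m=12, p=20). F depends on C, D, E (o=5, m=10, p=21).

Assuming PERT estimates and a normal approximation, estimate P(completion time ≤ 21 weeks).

0.025

te_A = (1 + 4·2 + 3)/6 = 12/6 = 2; σ²_A = ((3−1)/6)² = 0.111
te_B = (1 + 4·2 + 3)/6 = 12/6 = 2; σ²_B = ((3−1)/6)² = 0.111
te_C = (12 + 4·13 + 26)/6 = 90/6 = 15; σ²_C = ((26−12)/6)² = 5.444
te_D = (4 + 4·5 + 18)/6 = 42/6 = 7; σ²_D = ((18−4)/6)² = 5.444
te_E = (10 + 4·12 + 20)/6 = 78/6 = 13; σ²_E = ((20−10)/6)² = 2.778
te_F = (5 + 4·10 + 21)/6 = 66/6 = 11; σ²_F = ((21−5)/6)² = 7.111

Forward pass:
ES_A = 0; EF_A = 2
ES_B = 0; EF_B = 2
ES_C = 2; EF_C = 2+15 = 17
ES_D = 2; EF_D = 2+7 = 9
ES_E = max(EF_A=2, EF_B=2) = 2; EF_E = 2+13 = 15
ES_F = max(EF_C=17, EF_D=9, EF_E=15) = 17; EF_F = 17+11 = 28
Expected project duration μ = 28 weeks. Critical path: B → C → F.

Variance along critical path = 0.111 + 5.444 + 7.111 = 12.667; σ = √12.667 = 3.559 weeks.
Z = (21 − 28) / 3.559 = -1.967
P(T ≤ 21) = Φ(-1.967) ≈ 0.025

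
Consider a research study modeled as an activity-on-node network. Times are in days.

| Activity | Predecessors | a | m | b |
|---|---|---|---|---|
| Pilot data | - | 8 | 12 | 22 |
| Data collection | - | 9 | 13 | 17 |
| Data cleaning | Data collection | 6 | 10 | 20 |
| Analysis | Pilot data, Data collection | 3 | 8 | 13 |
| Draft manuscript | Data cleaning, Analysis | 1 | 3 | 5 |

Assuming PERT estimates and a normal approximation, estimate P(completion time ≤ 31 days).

0.926

te_Pilot data = (8 + 4·12 + 22)/6 = 78/6 = 13; σ²_Pilot data = ((22−8)/6)² = 5.444
te_Data collection = (9 + 4·13 + 17)/6 = 78/6 = 13; σ²_Data collection = ((17−9)/6)² = 1.778
te_Data cleaning = (6 + 4·10 + 20)/6 = 66/6 = 11; σ²_Data cleaning = ((20−6)/6)² = 5.444
te_Analysis = (3 + 4·8 + 13)/6 = 48/6 = 8; σ²_Analysis = ((13−3)/6)² = 2.778
te_Draft manuscript = (1 + 4·3 + 5)/6 = 18/6 = 3; σ²_Draft manuscript = ((5−1)/6)² = 0.444

Forward pass:
ES_Pilot data = 0; EF_Pilot data = 13
ES_Data collection = 0; EF_Data collection = 13
ES_Data cleaning = 13; EF_Data cleaning = 13+11 = 24
ES_Analysis = max(EF_Pilot data=13, EF_Data collection=13) = 13; EF_Analysis = 13+8 = 21
ES_Draft manuscript = max(EF_Data cleaning=24, EF_Analysis=21) = 24; EF_Draft manuscript = 24+3 = 27
Expected project duration μ = 27 days. Critical path: Data collection → Data cleaning → Draft manuscript.

Variance along critical path = 1.778 + 5.444 + 0.444 = 7.667; σ = √7.667 = 2.769 days.
Z = (31 − 27) / 2.769 = 1.445
P(T ≤ 31) = Φ(1.445) ≈ 0.926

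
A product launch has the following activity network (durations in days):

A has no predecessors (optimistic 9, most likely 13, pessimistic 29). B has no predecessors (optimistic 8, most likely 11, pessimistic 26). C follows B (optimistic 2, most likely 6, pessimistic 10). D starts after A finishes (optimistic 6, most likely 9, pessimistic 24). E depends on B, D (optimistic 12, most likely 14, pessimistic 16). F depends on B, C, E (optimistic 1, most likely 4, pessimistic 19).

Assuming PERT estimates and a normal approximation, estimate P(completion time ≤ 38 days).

0.071

te_A = (9 + 4·13 + 29)/6 = 90/6 = 15; σ²_A = ((29−9)/6)² = 11.111
te_B = (8 + 4·11 + 26)/6 = 78/6 = 13; σ²_B = ((26−8)/6)² = 9.000
te_C = (2 + 4·6 + 10)/6 = 36/6 = 6; σ²_C = ((10−2)/6)² = 1.778
te_D = (6 + 4·9 + 24)/6 = 66/6 = 11; σ²_D = ((24−6)/6)² = 9.000
te_E = (12 + 4·14 + 16)/6 = 84/6 = 14; σ²_E = ((16−12)/6)² = 0.444
te_F = (1 + 4·4 + 19)/6 = 36/6 = 6; σ²_F = ((19−1)/6)² = 9.000

Forward pass:
ES_A = 0; EF_A = 15
ES_B = 0; EF_B = 13
ES_C = 13; EF_C = 13+6 = 19
ES_D = 15; EF_D = 15+11 = 26
ES_E = max(EF_B=13, EF_D=26) = 26; EF_E = 26+14 = 40
ES_F = max(EF_B=13, EF_C=19, EF_E=40) = 40; EF_F = 40+6 = 46
Expected project duration μ = 46 days. Critical path: A → D → E → F.

Variance along critical path = 11.111 + 9.000 + 0.444 + 9.000 = 29.556; σ = √29.556 = 5.437 days.
Z = (38 − 46) / 5.437 = -1.472
P(T ≤ 38) = Φ(-1.472) ≈ 0.071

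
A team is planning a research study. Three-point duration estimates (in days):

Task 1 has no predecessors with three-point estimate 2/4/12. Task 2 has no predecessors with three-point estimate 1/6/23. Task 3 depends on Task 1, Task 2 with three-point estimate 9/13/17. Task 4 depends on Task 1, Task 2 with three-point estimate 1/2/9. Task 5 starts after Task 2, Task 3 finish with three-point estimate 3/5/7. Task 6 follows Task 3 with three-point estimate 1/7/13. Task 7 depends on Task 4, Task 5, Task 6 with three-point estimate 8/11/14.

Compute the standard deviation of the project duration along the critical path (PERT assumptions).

4.50 days

te_Task 1 = (2 + 4·4 + 12)/6 = 30/6 = 5; σ²_Task 1 = ((12−2)/6)² = 2.778
te_Task 2 = (1 + 4·6 + 23)/6 = 48/6 = 8; σ²_Task 2 = ((23−1)/6)² = 13.444
te_Task 3 = (9 + 4·13 + 17)/6 = 78/6 = 13; σ²_Task 3 = ((17−9)/6)² = 1.778
te_Task 4 = (1 + 4·2 + 9)/6 = 18/6 = 3; σ²_Task 4 = ((9−1)/6)² = 1.778
te_Task 5 = (3 + 4·5 + 7)/6 = 30/6 = 5; σ²_Task 5 = ((7−3)/6)² = 0.444
te_Task 6 = (1 + 4·7 + 13)/6 = 42/6 = 7; σ²_Task 6 = ((13−1)/6)² = 4.000
te_Task 7 = (8 + 4·11 + 14)/6 = 66/6 = 11; σ²_Task 7 = ((14−8)/6)² = 1.000

Forward pass:
ES_Task 1 = 0; EF_Task 1 = 5
ES_Task 2 = 0; EF_Task 2 = 8
ES_Task 3 = max(EF_Task 1=5, EF_Task 2=8) = 8; EF_Task 3 = 8+13 = 21
ES_Task 4 = max(EF_Task 1=5, EF_Task 2=8) = 8; EF_Task 4 = 8+3 = 11
ES_Task 5 = max(EF_Task 2=8, EF_Task 3=21) = 21; EF_Task 5 = 21+5 = 26
ES_Task 6 = 21; EF_Task 6 = 21+7 = 28
ES_Task 7 = max(EF_Task 4=11, EF_Task 5=26, EF_Task 6=28) = 28; EF_Task 7 = 28+11 = 39
Expected project duration μ = 39 days. Critical path: Task 2 → Task 3 → Task 6 → Task 7.

Variance along critical path = 13.444 + 1.778 + 4.000 + 1.000 = 20.222
σ = √20.222 = 4.497 days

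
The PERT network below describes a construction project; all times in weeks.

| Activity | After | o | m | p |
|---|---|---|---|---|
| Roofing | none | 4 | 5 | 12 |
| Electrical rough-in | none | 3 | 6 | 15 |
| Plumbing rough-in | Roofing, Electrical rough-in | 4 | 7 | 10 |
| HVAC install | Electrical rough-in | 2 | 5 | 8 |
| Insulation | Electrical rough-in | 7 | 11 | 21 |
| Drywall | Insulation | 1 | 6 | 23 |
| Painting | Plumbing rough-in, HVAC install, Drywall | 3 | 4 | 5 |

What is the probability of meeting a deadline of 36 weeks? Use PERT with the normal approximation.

te_Roofing = (4 + 4·5 + 12)/6 = 36/6 = 6; σ²_Roofing = ((12−4)/6)² = 1.778
te_Electrical rough-in = (3 + 4·6 + 15)/6 = 42/6 = 7; σ²_Electrical rough-in = ((15−3)/6)² = 4.000
te_Plumbing rough-in = (4 + 4·7 + 10)/6 = 42/6 = 7; σ²_Plumbing rough-in = ((10−4)/6)² = 1.000
te_HVAC install = (2 + 4·5 + 8)/6 = 30/6 = 5; σ²_HVAC install = ((8−2)/6)² = 1.000
te_Insulation = (7 + 4·11 + 21)/6 = 72/6 = 12; σ²_Insulation = ((21−7)/6)² = 5.444
te_Drywall = (1 + 4·6 + 23)/6 = 48/6 = 8; σ²_Drywall = ((23−1)/6)² = 13.444
te_Painting = (3 + 4·4 + 5)/6 = 24/6 = 4; σ²_Painting = ((5−3)/6)² = 0.111

Forward pass:
ES_Roofing = 0; EF_Roofing = 6
ES_Electrical rough-in = 0; EF_Electrical rough-in = 7
ES_Plumbing rough-in = max(EF_Roofing=6, EF_Electrical rough-in=7) = 7; EF_Plumbing rough-in = 7+7 = 14
ES_HVAC install = 7; EF_HVAC install = 7+5 = 12
ES_Insulation = 7; EF_Insulation = 7+12 = 19
ES_Drywall = 19; EF_Drywall = 19+8 = 27
ES_Painting = max(EF_Plumbing rough-in=14, EF_HVAC install=12, EF_Drywall=27) = 27; EF_Painting = 27+4 = 31
Expected project duration μ = 31 weeks. Critical path: Electrical rough-in → Insulation → Drywall → Painting.

Variance along critical path = 4.000 + 5.444 + 13.444 + 0.111 = 23.000; σ = √23.000 = 4.796 weeks.
Z = (36 − 31) / 4.796 = 1.043
P(T ≤ 36) = Φ(1.043) ≈ 0.851

0.851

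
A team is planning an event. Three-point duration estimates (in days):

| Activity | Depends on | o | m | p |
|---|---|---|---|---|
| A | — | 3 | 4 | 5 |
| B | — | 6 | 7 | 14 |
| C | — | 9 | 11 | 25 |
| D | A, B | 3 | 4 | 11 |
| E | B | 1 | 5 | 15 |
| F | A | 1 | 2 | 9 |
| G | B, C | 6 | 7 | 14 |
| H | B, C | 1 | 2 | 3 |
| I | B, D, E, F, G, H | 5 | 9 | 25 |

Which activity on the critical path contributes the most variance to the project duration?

te_A = (3 + 4·4 + 5)/6 = 24/6 = 4; σ²_A = ((5−3)/6)² = 0.111
te_B = (6 + 4·7 + 14)/6 = 48/6 = 8; σ²_B = ((14−6)/6)² = 1.778
te_C = (9 + 4·11 + 25)/6 = 78/6 = 13; σ²_C = ((25−9)/6)² = 7.111
te_D = (3 + 4·4 + 11)/6 = 30/6 = 5; σ²_D = ((11−3)/6)² = 1.778
te_E = (1 + 4·5 + 15)/6 = 36/6 = 6; σ²_E = ((15−1)/6)² = 5.444
te_F = (1 + 4·2 + 9)/6 = 18/6 = 3; σ²_F = ((9−1)/6)² = 1.778
te_G = (6 + 4·7 + 14)/6 = 48/6 = 8; σ²_G = ((14−6)/6)² = 1.778
te_H = (1 + 4·2 + 3)/6 = 12/6 = 2; σ²_H = ((3−1)/6)² = 0.111
te_I = (5 + 4·9 + 25)/6 = 66/6 = 11; σ²_I = ((25−5)/6)² = 11.111

Forward pass:
ES_A = 0; EF_A = 4
ES_B = 0; EF_B = 8
ES_C = 0; EF_C = 13
ES_D = max(EF_A=4, EF_B=8) = 8; EF_D = 8+5 = 13
ES_E = 8; EF_E = 8+6 = 14
ES_F = 4; EF_F = 4+3 = 7
ES_G = max(EF_B=8, EF_C=13) = 13; EF_G = 13+8 = 21
ES_H = max(EF_B=8, EF_C=13) = 13; EF_H = 13+2 = 15
ES_I = max(EF_B=8, EF_D=13, EF_E=14, EF_F=7, EF_G=21, EF_H=15) = 21; EF_I = 21+11 = 32
Expected project duration μ = 32 days. Critical path: C → G → I.

Variances on critical path: σ²_C=7.111, σ²_G=1.778, σ²_I=11.111.
Largest is σ²_I = 11.111.

I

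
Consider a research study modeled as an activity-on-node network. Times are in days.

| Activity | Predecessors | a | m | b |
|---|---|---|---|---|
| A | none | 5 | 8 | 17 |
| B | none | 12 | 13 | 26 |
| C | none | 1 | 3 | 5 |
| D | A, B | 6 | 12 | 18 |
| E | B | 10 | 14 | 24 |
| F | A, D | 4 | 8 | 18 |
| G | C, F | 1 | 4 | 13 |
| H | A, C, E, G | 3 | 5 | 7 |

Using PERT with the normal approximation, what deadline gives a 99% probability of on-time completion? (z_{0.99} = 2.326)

56.2 days

te_A = (5 + 4·8 + 17)/6 = 54/6 = 9; σ²_A = ((17−5)/6)² = 4.000
te_B = (12 + 4·13 + 26)/6 = 90/6 = 15; σ²_B = ((26−12)/6)² = 5.444
te_C = (1 + 4·3 + 5)/6 = 18/6 = 3; σ²_C = ((5−1)/6)² = 0.444
te_D = (6 + 4·12 + 18)/6 = 72/6 = 12; σ²_D = ((18−6)/6)² = 4.000
te_E = (10 + 4·14 + 24)/6 = 90/6 = 15; σ²_E = ((24−10)/6)² = 5.444
te_F = (4 + 4·8 + 18)/6 = 54/6 = 9; σ²_F = ((18−4)/6)² = 5.444
te_G = (1 + 4·4 + 13)/6 = 30/6 = 5; σ²_G = ((13−1)/6)² = 4.000
te_H = (3 + 4·5 + 7)/6 = 30/6 = 5; σ²_H = ((7−3)/6)² = 0.444

Forward pass:
ES_A = 0; EF_A = 9
ES_B = 0; EF_B = 15
ES_C = 0; EF_C = 3
ES_D = max(EF_A=9, EF_B=15) = 15; EF_D = 15+12 = 27
ES_E = 15; EF_E = 15+15 = 30
ES_F = max(EF_A=9, EF_D=27) = 27; EF_F = 27+9 = 36
ES_G = max(EF_C=3, EF_F=36) = 36; EF_G = 36+5 = 41
ES_H = max(EF_A=9, EF_C=3, EF_E=30, EF_G=41) = 41; EF_H = 41+5 = 46
Expected project duration μ = 46 days. Critical path: B → D → F → G → H.

Variance along critical path = 5.444 + 4.000 + 5.444 + 4.000 + 0.444 = 19.333; σ = 4.397 days.
D = μ + z·σ = 46 + 2.326·4.397 = 56.2 days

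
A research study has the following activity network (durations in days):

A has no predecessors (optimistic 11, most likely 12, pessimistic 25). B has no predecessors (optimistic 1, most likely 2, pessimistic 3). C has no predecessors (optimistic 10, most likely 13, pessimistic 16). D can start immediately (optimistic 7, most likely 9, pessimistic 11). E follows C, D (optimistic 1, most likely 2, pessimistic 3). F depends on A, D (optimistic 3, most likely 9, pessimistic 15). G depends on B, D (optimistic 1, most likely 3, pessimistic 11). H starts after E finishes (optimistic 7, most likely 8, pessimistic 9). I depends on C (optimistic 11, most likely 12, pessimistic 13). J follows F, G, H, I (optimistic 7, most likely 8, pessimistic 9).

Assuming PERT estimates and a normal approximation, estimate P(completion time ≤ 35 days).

0.965

te_A = (11 + 4·12 + 25)/6 = 84/6 = 14; σ²_A = ((25−11)/6)² = 5.444
te_B = (1 + 4·2 + 3)/6 = 12/6 = 2; σ²_B = ((3−1)/6)² = 0.111
te_C = (10 + 4·13 + 16)/6 = 78/6 = 13; σ²_C = ((16−10)/6)² = 1.000
te_D = (7 + 4·9 + 11)/6 = 54/6 = 9; σ²_D = ((11−7)/6)² = 0.444
te_E = (1 + 4·2 + 3)/6 = 12/6 = 2; σ²_E = ((3−1)/6)² = 0.111
te_F = (3 + 4·9 + 15)/6 = 54/6 = 9; σ²_F = ((15−3)/6)² = 4.000
te_G = (1 + 4·3 + 11)/6 = 24/6 = 4; σ²_G = ((11−1)/6)² = 2.778
te_H = (7 + 4·8 + 9)/6 = 48/6 = 8; σ²_H = ((9−7)/6)² = 0.111
te_I = (11 + 4·12 + 13)/6 = 72/6 = 12; σ²_I = ((13−11)/6)² = 0.111
te_J = (7 + 4·8 + 9)/6 = 48/6 = 8; σ²_J = ((9−7)/6)² = 0.111

Forward pass:
ES_A = 0; EF_A = 14
ES_B = 0; EF_B = 2
ES_C = 0; EF_C = 13
ES_D = 0; EF_D = 9
ES_E = max(EF_C=13, EF_D=9) = 13; EF_E = 13+2 = 15
ES_F = max(EF_A=14, EF_D=9) = 14; EF_F = 14+9 = 23
ES_G = max(EF_B=2, EF_D=9) = 9; EF_G = 9+4 = 13
ES_H = 15; EF_H = 15+8 = 23
ES_I = 13; EF_I = 13+12 = 25
ES_J = max(EF_F=23, EF_G=13, EF_H=23, EF_I=25) = 25; EF_J = 25+8 = 33
Expected project duration μ = 33 days. Critical path: C → I → J.

Variance along critical path = 1.000 + 0.111 + 0.111 = 1.222; σ = √1.222 = 1.106 days.
Z = (35 − 33) / 1.106 = 1.809
P(T ≤ 35) = Φ(1.809) ≈ 0.965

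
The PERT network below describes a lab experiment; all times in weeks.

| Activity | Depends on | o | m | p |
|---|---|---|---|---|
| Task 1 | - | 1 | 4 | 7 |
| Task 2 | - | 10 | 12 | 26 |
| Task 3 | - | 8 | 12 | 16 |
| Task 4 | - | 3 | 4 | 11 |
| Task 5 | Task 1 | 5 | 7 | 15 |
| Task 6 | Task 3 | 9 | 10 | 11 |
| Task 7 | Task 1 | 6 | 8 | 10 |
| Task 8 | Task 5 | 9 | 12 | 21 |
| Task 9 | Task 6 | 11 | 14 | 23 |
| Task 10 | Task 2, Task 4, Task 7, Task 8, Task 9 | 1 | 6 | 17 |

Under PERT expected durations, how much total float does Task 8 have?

te_Task 1 = (1 + 4·4 + 7)/6 = 24/6 = 4
te_Task 2 = (10 + 4·12 + 26)/6 = 84/6 = 14
te_Task 3 = (8 + 4·12 + 16)/6 = 72/6 = 12
te_Task 4 = (3 + 4·4 + 11)/6 = 30/6 = 5
te_Task 5 = (5 + 4·7 + 15)/6 = 48/6 = 8
te_Task 6 = (9 + 4·10 + 11)/6 = 60/6 = 10
te_Task 7 = (6 + 4·8 + 10)/6 = 48/6 = 8
te_Task 8 = (9 + 4·12 + 21)/6 = 78/6 = 13
te_Task 9 = (11 + 4·14 + 23)/6 = 90/6 = 15
te_Task 10 = (1 + 4·6 + 17)/6 = 42/6 = 7

Forward pass:
ES_Task 1 = 0; EF_Task 1 = 4
ES_Task 2 = 0; EF_Task 2 = 14
ES_Task 3 = 0; EF_Task 3 = 12
ES_Task 4 = 0; EF_Task 4 = 5
ES_Task 5 = 4; EF_Task 5 = 4+8 = 12
ES_Task 6 = 12; EF_Task 6 = 12+10 = 22
ES_Task 7 = 4; EF_Task 7 = 4+8 = 12
ES_Task 8 = 12; EF_Task 8 = 12+13 = 25
ES_Task 9 = 22; EF_Task 9 = 22+15 = 37
ES_Task 10 = max(EF_Task 2=14, EF_Task 4=5, EF_Task 7=12, EF_Task 8=25, EF_Task 9=37) = 37; EF_Task 10 = 37+7 = 44
Expected project duration μ = 44 weeks. Critical path: Task 3 → Task 6 → Task 9 → Task 10.

Backward pass:
LF_Task 10 = 44; LS_Task 10 = 44−7 = 37
LF_Task 9 = LS_Task 10 = 37; LS_Task 9 = 37−15 = 22
LF_Task 8 = LS_Task 10 = 37; LS_Task 8 = 37−13 = 24
LF_Task 7 = LS_Task 10 = 37; LS_Task 7 = 37−8 = 29
LF_Task 6 = LS_Task 9 = 22; LS_Task 6 = 22−10 = 12
LF_Task 5 = LS_Task 8 = 24; LS_Task 5 = 24−8 = 16
LF_Task 4 = LS_Task 10 = 37; LS_Task 4 = 37−5 = 32
LF_Task 3 = LS_Task 6 = 12; LS_Task 3 = 12−12 = 0
LF_Task 2 = LS_Task 10 = 37; LS_Task 2 = 37−14 = 23
LF_Task 1 = min(LS_Task 5=16, LS_Task 7=29) = 16; LS_Task 1 = 16−4 = 12
Slack_Task 8 = LS_Task 8 − ES_Task 8 = 24 − 12 = 12

12 weeks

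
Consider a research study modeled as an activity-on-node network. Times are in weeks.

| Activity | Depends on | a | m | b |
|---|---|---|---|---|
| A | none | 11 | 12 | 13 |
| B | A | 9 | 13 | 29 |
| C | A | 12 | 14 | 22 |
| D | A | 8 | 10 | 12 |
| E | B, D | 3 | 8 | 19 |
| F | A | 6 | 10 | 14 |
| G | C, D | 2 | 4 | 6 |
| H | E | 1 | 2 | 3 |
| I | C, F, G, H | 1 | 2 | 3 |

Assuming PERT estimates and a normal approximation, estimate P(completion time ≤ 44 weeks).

te_A = (11 + 4·12 + 13)/6 = 72/6 = 12; σ²_A = ((13−11)/6)² = 0.111
te_B = (9 + 4·13 + 29)/6 = 90/6 = 15; σ²_B = ((29−9)/6)² = 11.111
te_C = (12 + 4·14 + 22)/6 = 90/6 = 15; σ²_C = ((22−12)/6)² = 2.778
te_D = (8 + 4·10 + 12)/6 = 60/6 = 10; σ²_D = ((12−8)/6)² = 0.444
te_E = (3 + 4·8 + 19)/6 = 54/6 = 9; σ²_E = ((19−3)/6)² = 7.111
te_F = (6 + 4·10 + 14)/6 = 60/6 = 10; σ²_F = ((14−6)/6)² = 1.778
te_G = (2 + 4·4 + 6)/6 = 24/6 = 4; σ²_G = ((6−2)/6)² = 0.444
te_H = (1 + 4·2 + 3)/6 = 12/6 = 2; σ²_H = ((3−1)/6)² = 0.111
te_I = (1 + 4·2 + 3)/6 = 12/6 = 2; σ²_I = ((3−1)/6)² = 0.111

Forward pass:
ES_A = 0; EF_A = 12
ES_B = 12; EF_B = 12+15 = 27
ES_C = 12; EF_C = 12+15 = 27
ES_D = 12; EF_D = 12+10 = 22
ES_E = max(EF_B=27, EF_D=22) = 27; EF_E = 27+9 = 36
ES_F = 12; EF_F = 12+10 = 22
ES_G = max(EF_C=27, EF_D=22) = 27; EF_G = 27+4 = 31
ES_H = 36; EF_H = 36+2 = 38
ES_I = max(EF_C=27, EF_F=22, EF_G=31, EF_H=38) = 38; EF_I = 38+2 = 40
Expected project duration μ = 40 weeks. Critical path: A → B → E → H → I.

Variance along critical path = 0.111 + 11.111 + 7.111 + 0.111 + 0.111 = 18.556; σ = √18.556 = 4.308 weeks.
Z = (44 − 40) / 4.308 = 0.929
P(T ≤ 44) = Φ(0.929) ≈ 0.823

0.823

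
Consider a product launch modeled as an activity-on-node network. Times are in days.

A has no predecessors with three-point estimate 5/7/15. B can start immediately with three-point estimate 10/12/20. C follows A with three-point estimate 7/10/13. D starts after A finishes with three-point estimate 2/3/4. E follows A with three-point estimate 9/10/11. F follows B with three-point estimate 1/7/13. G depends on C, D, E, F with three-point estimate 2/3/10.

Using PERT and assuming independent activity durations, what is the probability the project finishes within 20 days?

0.086

te_A = (5 + 4·7 + 15)/6 = 48/6 = 8; σ²_A = ((15−5)/6)² = 2.778
te_B = (10 + 4·12 + 20)/6 = 78/6 = 13; σ²_B = ((20−10)/6)² = 2.778
te_C = (7 + 4·10 + 13)/6 = 60/6 = 10; σ²_C = ((13−7)/6)² = 1.000
te_D = (2 + 4·3 + 4)/6 = 18/6 = 3; σ²_D = ((4−2)/6)² = 0.111
te_E = (9 + 4·10 + 11)/6 = 60/6 = 10; σ²_E = ((11−9)/6)² = 0.111
te_F = (1 + 4·7 + 13)/6 = 42/6 = 7; σ²_F = ((13−1)/6)² = 4.000
te_G = (2 + 4·3 + 10)/6 = 24/6 = 4; σ²_G = ((10−2)/6)² = 1.778

Forward pass:
ES_A = 0; EF_A = 8
ES_B = 0; EF_B = 13
ES_C = 8; EF_C = 8+10 = 18
ES_D = 8; EF_D = 8+3 = 11
ES_E = 8; EF_E = 8+10 = 18
ES_F = 13; EF_F = 13+7 = 20
ES_G = max(EF_C=18, EF_D=11, EF_E=18, EF_F=20) = 20; EF_G = 20+4 = 24
Expected project duration μ = 24 days. Critical path: B → F → G.

Variance along critical path = 2.778 + 4.000 + 1.778 = 8.556; σ = √8.556 = 2.925 days.
Z = (20 − 24) / 2.925 = -1.368
P(T ≤ 20) = Φ(-1.368) ≈ 0.086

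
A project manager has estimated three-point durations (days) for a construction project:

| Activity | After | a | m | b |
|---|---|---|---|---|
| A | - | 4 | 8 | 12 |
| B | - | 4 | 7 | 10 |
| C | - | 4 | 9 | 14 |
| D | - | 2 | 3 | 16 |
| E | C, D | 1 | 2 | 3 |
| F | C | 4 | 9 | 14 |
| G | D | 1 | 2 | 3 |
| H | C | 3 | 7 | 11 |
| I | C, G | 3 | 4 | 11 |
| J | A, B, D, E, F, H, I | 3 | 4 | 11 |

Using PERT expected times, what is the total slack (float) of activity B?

te_A = (4 + 4·8 + 12)/6 = 48/6 = 8
te_B = (4 + 4·7 + 10)/6 = 42/6 = 7
te_C = (4 + 4·9 + 14)/6 = 54/6 = 9
te_D = (2 + 4·3 + 16)/6 = 30/6 = 5
te_E = (1 + 4·2 + 3)/6 = 12/6 = 2
te_F = (4 + 4·9 + 14)/6 = 54/6 = 9
te_G = (1 + 4·2 + 3)/6 = 12/6 = 2
te_H = (3 + 4·7 + 11)/6 = 42/6 = 7
te_I = (3 + 4·4 + 11)/6 = 30/6 = 5
te_J = (3 + 4·4 + 11)/6 = 30/6 = 5

Forward pass:
ES_A = 0; EF_A = 8
ES_B = 0; EF_B = 7
ES_C = 0; EF_C = 9
ES_D = 0; EF_D = 5
ES_E = max(EF_C=9, EF_D=5) = 9; EF_E = 9+2 = 11
ES_F = 9; EF_F = 9+9 = 18
ES_G = 5; EF_G = 5+2 = 7
ES_H = 9; EF_H = 9+7 = 16
ES_I = max(EF_C=9, EF_G=7) = 9; EF_I = 9+5 = 14
ES_J = max(EF_A=8, EF_B=7, EF_D=5, EF_E=11, EF_F=18, EF_H=16, EF_I=14) = 18; EF_J = 18+5 = 23
Expected project duration μ = 23 days. Critical path: C → F → J.

Backward pass:
LF_J = 23; LS_J = 23−5 = 18
LF_I = LS_J = 18; LS_I = 18−5 = 13
LF_H = LS_J = 18; LS_H = 18−7 = 11
LF_G = LS_I = 13; LS_G = 13−2 = 11
LF_F = LS_J = 18; LS_F = 18−9 = 9
LF_E = LS_J = 18; LS_E = 18−2 = 16
LF_D = min(LS_E=16, LS_G=11, LS_J=18) = 11; LS_D = 11−5 = 6
LF_C = min(LS_E=16, LS_F=9, LS_H=11, LS_I=13) = 9; LS_C = 9−9 = 0
LF_B = LS_J = 18; LS_B = 18−7 = 11
LF_A = LS_J = 18; LS_A = 18−8 = 10
Slack_B = LS_B − ES_B = 11 − 0 = 11

11 days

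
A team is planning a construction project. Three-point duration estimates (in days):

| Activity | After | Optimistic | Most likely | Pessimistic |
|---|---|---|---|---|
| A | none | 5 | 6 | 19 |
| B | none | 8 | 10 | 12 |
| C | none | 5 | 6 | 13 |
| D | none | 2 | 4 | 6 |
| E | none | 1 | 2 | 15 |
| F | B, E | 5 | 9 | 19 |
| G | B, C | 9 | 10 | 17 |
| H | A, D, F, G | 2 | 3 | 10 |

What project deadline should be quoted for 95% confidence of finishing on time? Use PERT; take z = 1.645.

te_A = (5 + 4·6 + 19)/6 = 48/6 = 8; σ²_A = ((19−5)/6)² = 5.444
te_B = (8 + 4·10 + 12)/6 = 60/6 = 10; σ²_B = ((12−8)/6)² = 0.444
te_C = (5 + 4·6 + 13)/6 = 42/6 = 7; σ²_C = ((13−5)/6)² = 1.778
te_D = (2 + 4·4 + 6)/6 = 24/6 = 4; σ²_D = ((6−2)/6)² = 0.444
te_E = (1 + 4·2 + 15)/6 = 24/6 = 4; σ²_E = ((15−1)/6)² = 5.444
te_F = (5 + 4·9 + 19)/6 = 60/6 = 10; σ²_F = ((19−5)/6)² = 5.444
te_G = (9 + 4·10 + 17)/6 = 66/6 = 11; σ²_G = ((17−9)/6)² = 1.778
te_H = (2 + 4·3 + 10)/6 = 24/6 = 4; σ²_H = ((10−2)/6)² = 1.778

Forward pass:
ES_A = 0; EF_A = 8
ES_B = 0; EF_B = 10
ES_C = 0; EF_C = 7
ES_D = 0; EF_D = 4
ES_E = 0; EF_E = 4
ES_F = max(EF_B=10, EF_E=4) = 10; EF_F = 10+10 = 20
ES_G = max(EF_B=10, EF_C=7) = 10; EF_G = 10+11 = 21
ES_H = max(EF_A=8, EF_D=4, EF_F=20, EF_G=21) = 21; EF_H = 21+4 = 25
Expected project duration μ = 25 days. Critical path: B → G → H.

Variance along critical path = 0.444 + 1.778 + 1.778 = 4.000; σ = 2.000 days.
D = μ + z·σ = 25 + 1.645·2.000 = 28.3 days

28.3 days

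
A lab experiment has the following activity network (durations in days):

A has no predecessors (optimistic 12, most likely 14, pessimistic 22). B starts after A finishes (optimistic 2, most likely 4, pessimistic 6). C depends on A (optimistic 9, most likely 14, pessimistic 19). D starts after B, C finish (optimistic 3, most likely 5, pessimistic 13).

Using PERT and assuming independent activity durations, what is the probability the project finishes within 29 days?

te_A = (12 + 4·14 + 22)/6 = 90/6 = 15; σ²_A = ((22−12)/6)² = 2.778
te_B = (2 + 4·4 + 6)/6 = 24/6 = 4; σ²_B = ((6−2)/6)² = 0.444
te_C = (9 + 4·14 + 19)/6 = 84/6 = 14; σ²_C = ((19−9)/6)² = 2.778
te_D = (3 + 4·5 + 13)/6 = 36/6 = 6; σ²_D = ((13−3)/6)² = 2.778

Forward pass:
ES_A = 0; EF_A = 15
ES_B = 15; EF_B = 15+4 = 19
ES_C = 15; EF_C = 15+14 = 29
ES_D = max(EF_B=19, EF_C=29) = 29; EF_D = 29+6 = 35
Expected project duration μ = 35 days. Critical path: A → C → D.

Variance along critical path = 2.778 + 2.778 + 2.778 = 8.333; σ = √8.333 = 2.887 days.
Z = (29 − 35) / 2.887 = -2.078
P(T ≤ 29) = Φ(-2.078) ≈ 0.019

0.019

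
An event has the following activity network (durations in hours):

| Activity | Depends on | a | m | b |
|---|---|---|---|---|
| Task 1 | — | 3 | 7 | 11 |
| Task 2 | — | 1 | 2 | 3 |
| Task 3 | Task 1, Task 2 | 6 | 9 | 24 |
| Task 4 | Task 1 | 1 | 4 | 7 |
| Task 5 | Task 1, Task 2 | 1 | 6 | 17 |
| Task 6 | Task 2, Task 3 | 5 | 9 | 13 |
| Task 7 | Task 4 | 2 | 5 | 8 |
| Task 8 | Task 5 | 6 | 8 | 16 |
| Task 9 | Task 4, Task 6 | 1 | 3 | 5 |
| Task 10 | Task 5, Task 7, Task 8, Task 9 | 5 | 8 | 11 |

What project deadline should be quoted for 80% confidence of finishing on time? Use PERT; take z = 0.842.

te_Task 1 = (3 + 4·7 + 11)/6 = 42/6 = 7; σ²_Task 1 = ((11−3)/6)² = 1.778
te_Task 2 = (1 + 4·2 + 3)/6 = 12/6 = 2; σ²_Task 2 = ((3−1)/6)² = 0.111
te_Task 3 = (6 + 4·9 + 24)/6 = 66/6 = 11; σ²_Task 3 = ((24−6)/6)² = 9.000
te_Task 4 = (1 + 4·4 + 7)/6 = 24/6 = 4; σ²_Task 4 = ((7−1)/6)² = 1.000
te_Task 5 = (1 + 4·6 + 17)/6 = 42/6 = 7; σ²_Task 5 = ((17−1)/6)² = 7.111
te_Task 6 = (5 + 4·9 + 13)/6 = 54/6 = 9; σ²_Task 6 = ((13−5)/6)² = 1.778
te_Task 7 = (2 + 4·5 + 8)/6 = 30/6 = 5; σ²_Task 7 = ((8−2)/6)² = 1.000
te_Task 8 = (6 + 4·8 + 16)/6 = 54/6 = 9; σ²_Task 8 = ((16−6)/6)² = 2.778
te_Task 9 = (1 + 4·3 + 5)/6 = 18/6 = 3; σ²_Task 9 = ((5−1)/6)² = 0.444
te_Task 10 = (5 + 4·8 + 11)/6 = 48/6 = 8; σ²_Task 10 = ((11−5)/6)² = 1.000

Forward pass:
ES_Task 1 = 0; EF_Task 1 = 7
ES_Task 2 = 0; EF_Task 2 = 2
ES_Task 3 = max(EF_Task 1=7, EF_Task 2=2) = 7; EF_Task 3 = 7+11 = 18
ES_Task 4 = 7; EF_Task 4 = 7+4 = 11
ES_Task 5 = max(EF_Task 1=7, EF_Task 2=2) = 7; EF_Task 5 = 7+7 = 14
ES_Task 6 = max(EF_Task 2=2, EF_Task 3=18) = 18; EF_Task 6 = 18+9 = 27
ES_Task 7 = 11; EF_Task 7 = 11+5 = 16
ES_Task 8 = 14; EF_Task 8 = 14+9 = 23
ES_Task 9 = max(EF_Task 4=11, EF_Task 6=27) = 27; EF_Task 9 = 27+3 = 30
ES_Task 10 = max(EF_Task 5=14, EF_Task 7=16, EF_Task 8=23, EF_Task 9=30) = 30; EF_Task 10 = 30+8 = 38
Expected project duration μ = 38 hours. Critical path: Task 1 → Task 3 → Task 6 → Task 9 → Task 10.

Variance along critical path = 1.778 + 9.000 + 1.778 + 0.444 + 1.000 = 14.000; σ = 3.742 hours.
D = μ + z·σ = 38 + 0.842·3.742 = 41.2 hours

41.2 hours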